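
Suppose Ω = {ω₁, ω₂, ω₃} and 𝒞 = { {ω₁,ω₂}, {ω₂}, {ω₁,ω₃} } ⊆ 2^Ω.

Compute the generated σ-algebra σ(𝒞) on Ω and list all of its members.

|σ(𝒞)| = 8.  σ(𝒞) = { {}, {ω₁}, {ω₂}, {ω₃}, {ω₁,ω₂}, {ω₁,ω₃}, {ω₂,ω₃}, Ω }

Working:
Initial family (5 sets): { {}, {ω₂}, {ω₁,ω₂}, {ω₁,ω₃}, Ω }.
Iteration 1 adds 1:
  {ω₃}  = {ω₁,ω₂}ᶜ
Iteration 2 adds 1:
  {ω₂,ω₃}  = {ω₃} ∪ {ω₂}
Iteration 3. New:
  {ω₁}  = {ω₂,ω₃}ᶜ
Iteration 4: no new sets; the family is a σ-algebra.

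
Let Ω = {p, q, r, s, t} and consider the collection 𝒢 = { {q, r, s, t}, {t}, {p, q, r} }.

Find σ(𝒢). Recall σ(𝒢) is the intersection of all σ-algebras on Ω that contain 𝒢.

|σ(𝒢)| = 16.  σ(𝒢) = { {}, {p}, {s}, {t}, {p, s}, {p, t}, {q, r}, {s, t}, {p, q, r}, {p, s, t}, {q, r, s}, {q, r, t}, {p, q, r, s}, {p, q, r, t}, {q, r, s, t}, Ω }

Check:
Take S₀ = 𝒢 ∪ {∅, Ω} = { {}, {t}, {p, q, r}, {q, r, s, t}, Ω }.
Step 1. New:
  {p}  = Ω∖{q, r, s, t}
  {s, t}  = Ω∖{p, q, r}
  {p, q, r, s}  = Ω∖{t}
  {p, q, r, t}  = {p, q, r} ∪ {t}
  |family| = 9
Step 2: +3 →
  {s}  = Ω∖{p, q, r, t}
  {p, t}  = {t} ∪ {p}
  {p, s, t}  = {s, t} ∪ {p}
  |family| = 12
Step 3 (3 new):
  {p, s}  = {s} ∪ {p}
  {q, r}  = Ω∖{p, s, t}
  {q, r, s}  = Ω∖{p, t}
  |family| = 15
Step 4: 1 new —
  {q, r, t}  = Ω∖{p, s}
  |family| = 16
Step 5: stable.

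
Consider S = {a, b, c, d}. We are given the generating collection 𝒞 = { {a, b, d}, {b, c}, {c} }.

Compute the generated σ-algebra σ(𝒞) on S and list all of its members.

σ(𝒞) (8 sets): { {}, {b}, {c}, {a, d}, {b, c}, {a, b, d}, {a, c, d}, S }

Check:
Take S₀ = 𝒞 ∪ {∅, S} = { {}, {c}, {b, c}, {a, b, d}, S }.
Iteration 1. New:
  {a, d}  = S∖{b, c}
Iteration 2. New:
  {a, c, d}  = {c} ∪ {a, d}
Iteration 3: 1 new —
  {b}  = S∖{a, c, d}
Iteration 4: already closed under ᶜ and ∪.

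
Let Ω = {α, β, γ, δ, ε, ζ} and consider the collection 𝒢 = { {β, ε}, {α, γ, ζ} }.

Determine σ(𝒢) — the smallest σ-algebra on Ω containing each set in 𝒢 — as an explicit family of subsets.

|σ(𝒢)| = 8.  σ(𝒢) = { {}, {δ}, {β, ε}, {α, γ, ζ}, {β, δ, ε}, {α, γ, δ, ζ}, {α, β, γ, ε, ζ}, Ω }

Trace:
Initial family (4 sets): { {}, {β, ε}, {α, γ, ζ}, Ω }.
Pass 1: 3 new —
  {β, δ, ε}  = {α, γ, ζ}ᶜ
  {α, γ, δ, ζ}  = {β, ε}ᶜ
  {α, β, γ, ε, ζ}  = {β, ε} ∪ {α, γ, ζ}
  |family| = 7
Pass 2: 1 new —
  {δ}  = {α, β, γ, ε, ζ}ᶜ
  |family| = 8
Pass 3: no new sets; the family is a σ-algebra.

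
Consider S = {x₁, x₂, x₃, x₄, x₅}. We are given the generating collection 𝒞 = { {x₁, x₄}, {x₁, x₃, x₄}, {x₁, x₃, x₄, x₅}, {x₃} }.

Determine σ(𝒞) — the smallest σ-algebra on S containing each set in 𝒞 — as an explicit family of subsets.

|σ(𝒞)| = 16.  σ(𝒞) = { ∅, {x₂}, {x₃}, {x₅}, {x₁, x₄}, {x₂, x₃}, {x₂, x₅}, {x₃, x₅}, {x₁, x₂, x₄}, {x₁, x₃, x₄}, {x₁, x₄, x₅}, {x₂, x₃, x₅}, {x₁, x₂, x₃, x₄}, {x₁, x₂, x₄, x₅}, {x₁, x₃, x₄, x₅}, S }

Trace:
Initial family (6 sets): { ∅, {x₃}, {x₁, x₄}, {x₁, x₃, x₄}, {x₁, x₃, x₄, x₅}, S }.
Iteration 1 adds 4:
  {x₂}  = S∖{x₁, x₃, x₄, x₅}
  {x₂, x₅}  = S∖{x₁, x₃, x₄}
  {x₂, x₃, x₅}  = S∖{x₁, x₄}
  {x₁, x₂, x₄, x₅}  = S∖{x₃}
  |family| = 10
Iteration 2: +3 →
  {x₂, x₃}  = {x₂} ∪ {x₃}
  {x₁, x₂, x₄}  = {x₂} ∪ {x₁, x₄}
  {x₁, x₂, x₃, x₄}  = {x₂} ∪ {x₁, x₃, x₄}
  |family| = 13
Iteration 3: 3 new —
  {x₅}  = S∖{x₁, x₂, x₃, x₄}
  {x₃, x₅}  = S∖{x₁, x₂, x₄}
  {x₁, x₄, x₅}  = S∖{x₂, x₃}
  |family| = 16
Iteration 4 adds nothing — fixpoint reached.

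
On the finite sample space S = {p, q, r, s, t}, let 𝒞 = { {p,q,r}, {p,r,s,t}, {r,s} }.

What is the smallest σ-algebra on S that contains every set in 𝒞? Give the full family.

Seed the family with 𝒞 together with ∅ and S: { ∅, {r,s}, {p,q,r}, {p,r,s,t}, S }.
Pass 1 (4 new):
  {q}  = complement {p,r,s,t}
  {s,t}  = complement {p,q,r}
  {p,q,t}  = complement {r,s}
  {p,q,r,s}  = {r,s} ∪ {p,q,r}
  [9 total]
Pass 2: +6 →
  {t}  = complement {p,q,r,s}
  {q,r,s}  = {r,s} ∪ {q}
  {q,s,t}  = {q} ∪ {s,t}
  {r,s,t}  = {r,s} ∪ {s,t}
  {p,q,r,t}  = {p,q,r} ∪ {p,q,t}
  {p,q,s,t}  = {s,t} ∪ {p,q,t}
  [15 total]
Pass 3. New:
  {r}  = complement {p,q,s,t}
  {s}  = complement {p,q,r,t}
  {p,q}  = complement {r,s,t}
  {p,r}  = complement {q,s,t}
  {p,t}  = complement {q,r,s}
  {q,t}  = {q} ∪ {t}
  {q,r,s,t}  = {s,t} ∪ {q,r,s}
  [22 total]
Pass 4: +9 →
  {p}  = complement {q,r,s,t}
  {q,r}  = {q} ∪ {r}
  {q,s}  = {q} ∪ {s}
  {r,t}  = {t} ∪ {r}
  {p,q,s}  = {p,q} ∪ {s}
  {p,r,s}  = complement {q,t}
  {p,r,t}  = {p,r} ∪ {p,t}
  {p,s,t}  = {s,t} ∪ {p,t}
  {q,r,t}  = {q,t} ∪ {r}
  [31 total]
Pass 5: +1 →
  {p,s}  = complement {q,r,t}
  [32 total]
Pass 6: no new sets; the family is a σ-algebra.

Hence σ(𝒞) has 32 members: { ∅, {p}, {q}, {r}, {s}, {t}, {p,q}, {p,r}, {p,s}, {p,t}, {q,r}, {q,s}, {q,t}, {r,s}, {r,t}, {s,t}, {p,q,r}, {p,q,s}, {p,q,t}, {p,r,s}, {p,r,t}, {p,s,t}, {q,r,s}, {q,r,t}, {q,s,t}, {r,s,t}, {p,q,r,s}, {p,q,r,t}, {p,q,s,t}, {p,r,s,t}, {q,r,s,t}, S }.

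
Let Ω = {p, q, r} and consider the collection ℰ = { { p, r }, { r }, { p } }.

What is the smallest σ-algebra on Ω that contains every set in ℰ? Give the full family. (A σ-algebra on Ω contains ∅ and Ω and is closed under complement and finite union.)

Initial family (5 sets): { {  }, { p }, { r }, { p, r }, Ω }.
Step 1. New:
  { q }  = complement { p, r }
  { p, q }  = complement { r }
  { q, r }  = complement { p }
  (now 8)
Step 2 adds nothing — fixpoint reached.

Therefore σ(ℰ) = { {  }, { p }, { q }, { r }, { p, q }, { p, r }, { q, r }, Ω } (|σ(ℰ)| = 8).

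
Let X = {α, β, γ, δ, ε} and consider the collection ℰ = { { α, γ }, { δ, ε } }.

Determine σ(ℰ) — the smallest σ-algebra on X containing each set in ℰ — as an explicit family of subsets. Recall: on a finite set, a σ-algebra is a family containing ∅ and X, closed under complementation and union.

Take S₀ = ℰ ∪ {∅, X} = { {}, { α, γ }, { δ, ε }, X }.
Round 1: 3 new —
  { α, β, γ }  = complement { δ, ε }
  { β, δ, ε }  = complement { α, γ }
  { α, γ, δ, ε }  = { α, γ } ∪ { δ, ε }
Round 2 adds 1:
  { β }  = complement { α, γ, δ, ε }
Round 3: stable.

|σ(ℰ)| = 8.  σ(ℰ) = { {}, { β }, { α, γ }, { δ, ε }, { α, β, γ }, { β, δ, ε }, { α, γ, δ, ε }, X }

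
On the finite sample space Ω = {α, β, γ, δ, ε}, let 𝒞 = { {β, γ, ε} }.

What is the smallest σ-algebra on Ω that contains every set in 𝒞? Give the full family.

Seed the family with 𝒞 together with ∅ and Ω: { ∅, {β, γ, ε}, Ω }.
Iteration 1: 1 new —
  {α, δ}  = {β, γ, ε}ᶜ
Iteration 2: already closed under ᶜ and ∪.

Therefore σ(𝒞) = { ∅, {α, δ}, {β, γ, ε}, Ω } (|σ(𝒞)| = 4).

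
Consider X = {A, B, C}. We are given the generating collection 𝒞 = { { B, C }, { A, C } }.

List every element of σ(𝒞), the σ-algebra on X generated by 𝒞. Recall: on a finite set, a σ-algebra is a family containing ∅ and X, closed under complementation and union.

σ(𝒞) = { ∅, { A }, { B }, { C }, { A, B }, { A, C }, { B, C }, X }

Derivation:
Begin from { ∅, { A, C }, { B, C }, X } (that is, 𝒞 plus ∅ and X).
Iteration 1: +2 →
  { A }  = X∖{ B, C }
  { B }  = X∖{ A, C }
  [6 total]
Iteration 2: +1 →
  { A, B }  = { B } ∪ { A }
  [7 total]
Iteration 3: +1 →
  { C }  = X∖{ A, B }
  [8 total]
Iteration 4: stable.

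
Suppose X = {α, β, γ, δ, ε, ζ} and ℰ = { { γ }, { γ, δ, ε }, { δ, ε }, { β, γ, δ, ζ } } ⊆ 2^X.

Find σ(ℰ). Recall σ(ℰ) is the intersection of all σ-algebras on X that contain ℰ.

|σ(ℰ)| = 32.  σ(ℰ) = { ∅, { α }, { γ }, { δ }, { ε }, { α, γ }, { α, δ }, { α, ε }, { β, ζ }, { γ, δ }, { γ, ε }, { δ, ε }, { α, β, ζ }, { α, γ, δ }, { α, γ, ε }, { α, δ, ε }, { β, γ, ζ }, { β, δ, ζ }, { β, ε, ζ }, { γ, δ, ε }, { α, β, γ, ζ }, { α, β, δ, ζ }, { α, β, ε, ζ }, { α, γ, δ, ε }, { β, γ, δ, ζ }, { β, γ, ε, ζ }, { β, δ, ε, ζ }, { α, β, γ, δ, ζ }, { α, β, γ, ε, ζ }, { α, β, δ, ε, ζ }, { β, γ, δ, ε, ζ }, X }

Check:
Take S₀ = ℰ ∪ {∅, X} = { ∅, { γ }, { δ, ε }, { γ, δ, ε }, { β, γ, δ, ζ }, X }.
Iteration 1 adds 5:
  { α, ε }  = complement { β, γ, δ, ζ }
  { α, β, ζ }  = complement { γ, δ, ε }
  { α, β, γ, ζ }  = complement { δ, ε }
  { α, β, δ, ε, ζ }  = complement { γ }
  { β, γ, δ, ε, ζ }  = { δ, ε } ∪ { β, γ, δ, ζ }
  (now 11)
Iteration 2 (7 new):
  { α }  = complement { β, γ, δ, ε, ζ }
  { α, γ, ε }  = { γ } ∪ { α, ε }
  { α, δ, ε }  = { δ, ε } ∪ { α, ε }
  { α, β, ε, ζ }  = { α, ε } ∪ { α, β, ζ }
  { α, γ, δ, ε }  = { γ, δ, ε } ∪ { α, ε }
  { α, β, γ, δ, ζ }  = { α, β, γ, ζ } ∪ { β, γ, δ, ζ }
  { α, β, γ, ε, ζ }  = { α, β, γ, ζ } ∪ { α, ε }
  (now 18)
Iteration 3: +7 →
  { δ }  = complement { α, β, γ, ε, ζ }
  { ε }  = complement { α, β, γ, δ, ζ }
  { α, γ }  = { γ } ∪ { α }
  { β, ζ }  = complement { α, γ, δ, ε }
  { γ, δ }  = complement { α, β, ε, ζ }
  { β, γ, ζ }  = complement { α, δ, ε }
  { β, δ, ζ }  = complement { α, γ, ε }
  (now 25)
Iteration 4: +7 →
  { α, δ }  = { α } ∪ { δ }
  { γ, ε }  = { ε } ∪ { γ }
  { α, γ, δ }  = { γ, δ } ∪ { α }
  { β, ε, ζ }  = { β, ζ } ∪ { ε }
  { α, β, δ, ζ }  = { β, δ, ζ } ∪ { α }
  { β, γ, ε, ζ }  = { β, γ, ζ } ∪ { ε }
  { β, δ, ε, ζ }  = complement { α, γ }
  (now 32)
Iteration 5: already closed under ᶜ and ∪.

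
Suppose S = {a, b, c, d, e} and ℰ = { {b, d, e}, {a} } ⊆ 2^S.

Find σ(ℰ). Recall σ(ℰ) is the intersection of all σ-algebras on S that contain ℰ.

Answer: σ(ℰ) = { ∅, {a}, {c}, {a, c}, {b, d, e}, {a, b, d, e}, {b, c, d, e}, S }

Working:
Begin from { ∅, {a}, {b, d, e}, S } (that is, ℰ plus ∅ and S).
Round 1 adds 3:
  {a, c}  = ᶜ of {b, d, e}
  {a, b, d, e}  = {a} ∪ {b, d, e}
  {b, c, d, e}  = ᶜ of {a}
  |family| = 7
Round 2 (1 new):
  {c}  = ᶜ of {a, b, d, e}
  |family| = 8
Round 3: stable.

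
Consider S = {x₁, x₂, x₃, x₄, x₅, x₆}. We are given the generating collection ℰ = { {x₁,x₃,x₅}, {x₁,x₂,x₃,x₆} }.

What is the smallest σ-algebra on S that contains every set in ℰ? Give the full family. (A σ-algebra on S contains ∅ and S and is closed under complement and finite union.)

|σ(ℰ)| = 16.  σ(ℰ) = { {}, {x₄}, {x₅}, {x₁,x₃}, {x₂,x₆}, {x₄,x₅}, {x₁,x₃,x₄}, {x₁,x₃,x₅}, {x₂,x₄,x₆}, {x₂,x₅,x₆}, {x₁,x₂,x₃,x₆}, {x₁,x₃,x₄,x₅}, {x₂,x₄,x₅,x₆}, {x₁,x₂,x₃,x₄,x₆}, {x₁,x₂,x₃,x₅,x₆}, S }

Trace:
Begin from { {}, {x₁,x₃,x₅}, {x₁,x₂,x₃,x₆}, S } (that is, ℰ plus ∅ and S).
Round 1: 3 new —
  {x₄,x₅}  = S∖{x₁,x₂,x₃,x₆}
  {x₂,x₄,x₆}  = S∖{x₁,x₃,x₅}
  {x₁,x₂,x₃,x₅,x₆}  = {x₁,x₃,x₅} ∪ {x₁,x₂,x₃,x₆}
  [7 total]
Round 2. New:
  {x₄}  = S∖{x₁,x₂,x₃,x₅,x₆}
  {x₁,x₃,x₄,x₅}  = {x₄,x₅} ∪ {x₁,x₃,x₅}
  {x₂,x₄,x₅,x₆}  = {x₄,x₅} ∪ {x₂,x₄,x₆}
  {x₁,x₂,x₃,x₄,x₆}  = {x₂,x₄,x₆} ∪ {x₁,x₂,x₃,x₆}
  [11 total]
Round 3: 3 new —
  {x₅}  = S∖{x₁,x₂,x₃,x₄,x₆}
  {x₁,x₃}  = S∖{x₂,x₄,x₅,x₆}
  {x₂,x₆}  = S∖{x₁,x₃,x₄,x₅}
  [14 total]
Round 4 (2 new):
  {x₁,x₃,x₄}  = {x₁,x₃} ∪ {x₄}
  {x₂,x₅,x₆}  = {x₂,x₆} ∪ {x₅}
  [16 total]
Round 5: already closed under ᶜ and ∪.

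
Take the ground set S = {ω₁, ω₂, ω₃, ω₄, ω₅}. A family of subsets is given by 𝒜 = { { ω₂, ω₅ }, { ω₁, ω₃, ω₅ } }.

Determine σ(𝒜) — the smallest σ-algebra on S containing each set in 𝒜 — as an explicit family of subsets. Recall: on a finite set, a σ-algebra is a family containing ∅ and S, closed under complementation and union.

|σ(𝒜)| = 16.  σ(𝒜) = { {}, { ω₂ }, { ω₄ }, { ω₅ }, { ω₁, ω₃ }, { ω₂, ω₄ }, { ω₂, ω₅ }, { ω₄, ω₅ }, { ω₁, ω₂, ω₃ }, { ω₁, ω₃, ω₄ }, { ω₁, ω₃, ω₅ }, { ω₂, ω₄, ω₅ }, { ω₁, ω₂, ω₃, ω₄ }, { ω₁, ω₂, ω₃, ω₅ }, { ω₁, ω₃, ω₄, ω₅ }, S }

Working:
Start: 𝒜 ∪ {∅, S} = { {}, { ω₂, ω₅ }, { ω₁, ω₃, ω₅ }, S }.
Pass 1: +3 →
  { ω₂, ω₄ }  = { ω₁, ω₃, ω₅ }ᶜ
  { ω₁, ω₃, ω₄ }  = { ω₂, ω₅ }ᶜ
  { ω₁, ω₂, ω₃, ω₅ }  = { ω₁, ω₃, ω₅ } ∪ { ω₂, ω₅ }
  (now 7)
Pass 2. New:
  { ω₄ }  = { ω₁, ω₂, ω₃, ω₅ }ᶜ
  { ω₂, ω₄, ω₅ }  = { ω₂, ω₅ } ∪ { ω₂, ω₄ }
  { ω₁, ω₂, ω₃, ω₄ }  = { ω₁, ω₃, ω₄ } ∪ { ω₂, ω₄ }
  { ω₁, ω₃, ω₄, ω₅ }  = { ω₁, ω₃, ω₄ } ∪ { ω₁, ω₃, ω₅ }
  (now 11)
Pass 3: +3 →
  { ω₂ }  = { ω₁, ω₃, ω₄, ω₅ }ᶜ
  { ω₅ }  = { ω₁, ω₂, ω₃, ω₄ }ᶜ
  { ω₁, ω₃ }  = { ω₂, ω₄, ω₅ }ᶜ
  (now 14)
Pass 4 adds 2:
  { ω₄, ω₅ }  = { ω₄ } ∪ { ω₅ }
  { ω₁, ω₂, ω₃ }  = { ω₁, ω₃ } ∪ { ω₂ }
  (now 16)
Pass 5: stable.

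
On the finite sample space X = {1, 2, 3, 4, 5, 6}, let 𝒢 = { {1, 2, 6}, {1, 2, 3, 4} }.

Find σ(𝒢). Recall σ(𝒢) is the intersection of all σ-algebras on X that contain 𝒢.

Seed the family with 𝒢 together with ∅ and X: { {}, {1, 2, 6}, {1, 2, 3, 4}, X }.
Pass 1 adds 3:
  {5, 6}  = complement {1, 2, 3, 4}
  {3, 4, 5}  = complement {1, 2, 6}
  {1, 2, 3, 4, 6}  = {1, 2, 3, 4} ∪ {1, 2, 6}
  (now 7)
Pass 2 adds 4:
  {5}  = complement {1, 2, 3, 4, 6}
  {1, 2, 5, 6}  = {5, 6} ∪ {1, 2, 6}
  {3, 4, 5, 6}  = {3, 4, 5} ∪ {5, 6}
  {1, 2, 3, 4, 5}  = {3, 4, 5} ∪ {1, 2, 3, 4}
  (now 11)
Pass 3: 3 new —
  {6}  = complement {1, 2, 3, 4, 5}
  {1, 2}  = complement {3, 4, 5, 6}
  {3, 4}  = complement {1, 2, 5, 6}
  (now 14)
Pass 4 adds 2:
  {1, 2, 5}  = {1, 2} ∪ {5}
  {3, 4, 6}  = {3, 4} ∪ {6}
  (now 16)
Pass 5: no new sets; the family is a σ-algebra.

Therefore σ(𝒢) = { {}, {5}, {6}, {1, 2}, {3, 4}, {5, 6}, {1, 2, 5}, {1, 2, 6}, {3, 4, 5}, {3, 4, 6}, {1, 2, 3, 4}, {1, 2, 5, 6}, {3, 4, 5, 6}, {1, 2, 3, 4, 5}, {1, 2, 3, 4, 6}, X } (|σ(𝒢)| = 16).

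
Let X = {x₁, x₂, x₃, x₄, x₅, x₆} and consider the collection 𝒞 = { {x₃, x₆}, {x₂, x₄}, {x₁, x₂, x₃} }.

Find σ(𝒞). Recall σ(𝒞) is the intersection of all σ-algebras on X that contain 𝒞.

|σ(𝒞)| = 64.  σ(𝒞) = { {}, {x₁}, {x₂}, {x₃}, {x₄}, {x₅}, {x₆}, {x₁, x₂}, {x₁, x₃}, {x₁, x₄}, {x₁, x₅}, {x₁, x₆}, {x₂, x₃}, {x₂, x₄}, {x₂, x₅}, {x₂, x₆}, {x₃, x₄}, {x₃, x₅}, {x₃, x₆}, {x₄, x₅}, {x₄, x₆}, {x₅, x₆}, {x₁, x₂, x₃}, {x₁, x₂, x₄}, {x₁, x₂, x₅}, {x₁, x₂, x₆}, {x₁, x₃, x₄}, {x₁, x₃, x₅}, {x₁, x₃, x₆}, {x₁, x₄, x₅}, {x₁, x₄, x₆}, {x₁, x₅, x₆}, {x₂, x₃, x₄}, {x₂, x₃, x₅}, {x₂, x₃, x₆}, {x₂, x₄, x₅}, {x₂, x₄, x₆}, {x₂, x₅, x₆}, {x₃, x₄, x₅}, {x₃, x₄, x₆}, {x₃, x₅, x₆}, {x₄, x₅, x₆}, {x₁, x₂, x₃, x₄}, {x₁, x₂, x₃, x₅}, {x₁, x₂, x₃, x₆}, {x₁, x₂, x₄, x₅}, {x₁, x₂, x₄, x₆}, {x₁, x₂, x₅, x₆}, {x₁, x₃, x₄, x₅}, {x₁, x₃, x₄, x₆}, {x₁, x₃, x₅, x₆}, {x₁, x₄, x₅, x₆}, {x₂, x₃, x₄, x₅}, {x₂, x₃, x₄, x₆}, {x₂, x₃, x₅, x₆}, {x₂, x₄, x₅, x₆}, {x₃, x₄, x₅, x₆}, {x₁, x₂, x₃, x₄, x₅}, {x₁, x₂, x₃, x₄, x₆}, {x₁, x₂, x₃, x₅, x₆}, {x₁, x₂, x₄, x₅, x₆}, {x₁, x₃, x₄, x₅, x₆}, {x₂, x₃, x₄, x₅, x₆}, X }

Working:
Initial family (5 sets): { {}, {x₂, x₄}, {x₃, x₆}, {x₁, x₂, x₃}, X }.
Round 1 adds 6:
  {x₄, x₅, x₆}  = X∖{x₁, x₂, x₃}
  {x₁, x₂, x₃, x₄}  = {x₁, x₂, x₃} ∪ {x₂, x₄}
  {x₁, x₂, x₃, x₆}  = {x₁, x₂, x₃} ∪ {x₃, x₆}
  {x₁, x₂, x₄, x₅}  = X∖{x₃, x₆}
  {x₁, x₃, x₅, x₆}  = X∖{x₂, x₄}
  {x₂, x₃, x₄, x₆}  = {x₃, x₆} ∪ {x₂, x₄}
  [11 total]
Round 2. New:
  {x₁, x₅}  = X∖{x₂, x₃, x₄, x₆}
  {x₄, x₅}  = X∖{x₁, x₂, x₃, x₆}
  {x₅, x₆}  = X∖{x₁, x₂, x₃, x₄}
  {x₂, x₄, x₅, x₆}  = {x₄, x₅, x₆} ∪ {x₂, x₄}
  {x₃, x₄, x₅, x₆}  = {x₃, x₆} ∪ {x₄, x₅, x₆}
  {x₁, x₂, x₃, x₄, x₅}  = {x₁, x₂, x₃} ∪ {x₁, x₂, x₄, x₅}
  {x₁, x₂, x₃, x₄, x₆}  = {x₁, x₂, x₃} ∪ {x₂, x₃, x₄, x₆}
  {x₁, x₂, x₃, x₅, x₆}  = {x₁, x₃, x₅, x₆} ∪ {x₁, x₂, x₃}
  {x₁, x₂, x₄, x₅, x₆}  = {x₁, x₂, x₄, x₅} ∪ {x₄, x₅, x₆}
  {x₁, x₃, x₄, x₅, x₆}  = {x₁, x₃, x₅, x₆} ∪ {x₄, x₅, x₆}
  {x₂, x₃, x₄, x₅, x₆}  = {x₂, x₃, x₄, x₆} ∪ {x₄, x₅, x₆}
  [22 total]
Round 3: +14 →
  {x₁}  = X∖{x₂, x₃, x₄, x₅, x₆}
  {x₂}  = X∖{x₁, x₃, x₄, x₅, x₆}
  {x₃}  = X∖{x₁, x₂, x₄, x₅, x₆}
  {x₄}  = X∖{x₁, x₂, x₃, x₅, x₆}
  {x₅}  = X∖{x₁, x₂, x₃, x₄, x₆}
  {x₆}  = X∖{x₁, x₂, x₃, x₄, x₅}
  {x₁, x₂}  = X∖{x₃, x₄, x₅, x₆}
  {x₁, x₃}  = X∖{x₂, x₄, x₅, x₆}
  {x₁, x₄, x₅}  = {x₄, x₅} ∪ {x₁, x₅}
  {x₁, x₅, x₆}  = {x₅, x₆} ∪ {x₁, x₅}
  {x₂, x₄, x₅}  = {x₄, x₅} ∪ {x₂, x₄}
  {x₃, x₅, x₆}  = {x₅, x₆} ∪ {x₃, x₆}
  {x₁, x₂, x₃, x₅}  = {x₁, x₅} ∪ {x₁, x₂, x₃}
  {x₁, x₄, x₅, x₆}  = {x₁, x₅} ∪ {x₄, x₅, x₆}
  [36 total]
Round 4 (24 new):
  {x₁, x₄}  = {x₁} ∪ {x₄}
  {x₁, x₆}  = {x₁} ∪ {x₆}
  {x₂, x₃}  = X∖{x₁, x₄, x₅, x₆}
  {x₂, x₅}  = {x₂} ∪ {x₅}
  {x₂, x₆}  = {x₂} ∪ {x₆}
  {x₃, x₄}  = {x₃} ∪ {x₄}
  {x₃, x₅}  = {x₅} ∪ {x₃}
  {x₄, x₆}  = X∖{x₁, x₂, x₃, x₅}
  {x₁, x₂, x₄}  = X∖{x₃, x₅, x₆}
  {x₁, x₂, x₅}  = {x₁, x₂} ∪ {x₅}
  {x₁, x₂, x₆}  = {x₁, x₂} ∪ {x₆}
  {x₁, x₃, x₄}  = {x₁, x₃} ∪ {x₄}
  {x₁, x₃, x₅}  = {x₅} ∪ {x₁, x₃}
  {x₁, x₃, x₆}  = X∖{x₂, x₄, x₅}
  {x₂, x₃, x₄}  = X∖{x₁, x₅, x₆}
  {x₂, x₃, x₆}  = X∖{x₁, x₄, x₅}
  {x₂, x₄, x₆}  = {x₆} ∪ {x₂, x₄}
  {x₂, x₅, x₆}  = {x₅, x₆} ∪ {x₂}
  {x₃, x₄, x₅}  = {x₄, x₅} ∪ {x₃}
  {x₃, x₄, x₆}  = {x₃, x₆} ∪ {x₄}
  {x₁, x₂, x₅, x₆}  = {x₅, x₆} ∪ {x₁, x₂}
  {x₁, x₃, x₄, x₅}  = {x₁, x₄, x₅} ∪ {x₃}
  {x₂, x₃, x₄, x₅}  = {x₃} ∪ {x₂, x₄, x₅}
  {x₂, x₃, x₅, x₆}  = {x₂} ∪ {x₃, x₅, x₆}
  [60 total]
Round 5: +4 →
  {x₁, x₄, x₆}  = {x₁, x₆} ∪ {x₁, x₄}
  {x₂, x₃, x₅}  = {x₂, x₅} ∪ {x₃, x₅}
  {x₁, x₂, x₄, x₆}  = X∖{x₃, x₅}
  {x₁, x₃, x₄, x₆}  = X∖{x₂, x₅}
  [64 total]
After Round 6 the family is unchanged; done.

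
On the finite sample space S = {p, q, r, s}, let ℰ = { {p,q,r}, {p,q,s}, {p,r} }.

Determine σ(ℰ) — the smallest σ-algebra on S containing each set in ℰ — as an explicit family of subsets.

σ(ℰ) (16 sets): { {}, {p}, {q}, {r}, {s}, {p,q}, {p,r}, {p,s}, {q,r}, {q,s}, {r,s}, {p,q,r}, {p,q,s}, {p,r,s}, {q,r,s}, S }

Trace:
Begin from { {}, {p,r}, {p,q,r}, {p,q,s}, S } (that is, ℰ plus ∅ and S).
Pass 1. New:
  {r}  = {p,q,s}ᶜ
  {s}  = {p,q,r}ᶜ
  {q,s}  = {p,r}ᶜ
  |family| = 8
Pass 2 adds 3:
  {r,s}  = {s} ∪ {r}
  {p,r,s}  = {s} ∪ {p,r}
  {q,r,s}  = {r} ∪ {q,s}
  |family| = 11
Pass 3: +3 →
  {p}  = {q,r,s}ᶜ
  {q}  = {p,r,s}ᶜ
  {p,q}  = {r,s}ᶜ
  |family| = 14
Pass 4 (2 new):
  {p,s}  = {s} ∪ {p}
  {q,r}  = {r} ∪ {q}
  |family| = 16
Pass 5: closed — nothing new.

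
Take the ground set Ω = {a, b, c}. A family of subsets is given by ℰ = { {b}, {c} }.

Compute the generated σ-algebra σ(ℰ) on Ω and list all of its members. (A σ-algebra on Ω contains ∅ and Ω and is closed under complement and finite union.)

Begin from { ∅, {b}, {c}, Ω } (that is, ℰ plus ∅ and Ω).
Iteration 1 adds 3:
  {a,b}  = Ω∖{c}
  {a,c}  = Ω∖{b}
  {b,c}  = {c} ∪ {b}
  |family| = 7
Iteration 2. New:
  {a}  = Ω∖{b,c}
  |family| = 8
Iteration 3: stable.

Therefore σ(ℰ) = { ∅, {a}, {b}, {c}, {a,b}, {a,c}, {b,c}, Ω } (|σ(ℰ)| = 8).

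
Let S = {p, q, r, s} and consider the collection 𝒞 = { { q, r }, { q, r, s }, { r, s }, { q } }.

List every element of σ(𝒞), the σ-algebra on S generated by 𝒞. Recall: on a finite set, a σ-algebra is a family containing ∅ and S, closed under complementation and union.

σ(𝒞) (16 sets): { {  }, { p }, { q }, { r }, { s }, { p, q }, { p, r }, { p, s }, { q, r }, { q, s }, { r, s }, { p, q, r }, { p, q, s }, { p, r, s }, { q, r, s }, S }

Trace:
Take S₀ = 𝒞 ∪ {∅, S} = { {  }, { q }, { q, r }, { r, s }, { q, r, s }, S }.
Step 1: +4 →
  { p }  = { q, r, s }ᶜ
  { p, q }  = { r, s }ᶜ
  { p, s }  = { q, r }ᶜ
  { p, r, s }  = { q }ᶜ
Step 2: +2 →
  { p, q, r }  = { p, q } ∪ { q, r }
  { p, q, s }  = { p, q } ∪ { p, s }
Step 3. New:
  { r }  = { p, q, s }ᶜ
  { s }  = { p, q, r }ᶜ
Step 4 adds 2:
  { p, r }  = { r } ∪ { p }
  { q, s }  = { s } ∪ { q }
Step 5 adds nothing — fixpoint reached.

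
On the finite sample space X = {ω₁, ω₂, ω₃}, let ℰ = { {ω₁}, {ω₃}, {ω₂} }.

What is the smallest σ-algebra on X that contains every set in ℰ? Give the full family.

σ(ℰ) (8 sets): { {}, {ω₁}, {ω₂}, {ω₃}, {ω₁,ω₂}, {ω₁,ω₃}, {ω₂,ω₃}, X }

Derivation:
Seed the family with ℰ together with ∅ and X: { {}, {ω₁}, {ω₂}, {ω₃}, X }.
Pass 1. New:
  {ω₁,ω₂}  = X∖{ω₃}
  {ω₁,ω₃}  = X∖{ω₂}
  {ω₂,ω₃}  = X∖{ω₁}
  (now 8)
Pass 2 adds nothing — fixpoint reached.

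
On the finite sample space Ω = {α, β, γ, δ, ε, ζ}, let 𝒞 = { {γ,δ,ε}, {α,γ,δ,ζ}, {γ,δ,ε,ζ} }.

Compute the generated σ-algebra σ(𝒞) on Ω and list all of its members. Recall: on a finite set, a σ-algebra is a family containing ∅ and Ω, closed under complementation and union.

Begin from { {}, {γ,δ,ε}, {α,γ,δ,ζ}, {γ,δ,ε,ζ}, Ω } (that is, 𝒞 plus ∅ and Ω).
Iteration 1 (4 new):
  {α,β}  = {γ,δ,ε,ζ}ᶜ
  {β,ε}  = {α,γ,δ,ζ}ᶜ
  {α,β,ζ}  = {γ,δ,ε}ᶜ
  {α,γ,δ,ε,ζ}  = {γ,δ,ε} ∪ {α,γ,δ,ζ}
  (now 9)
Iteration 2: +7 →
  {β}  = {α,γ,δ,ε,ζ}ᶜ
  {α,β,ε}  = {β,ε} ∪ {α,β}
  {α,β,ε,ζ}  = {β,ε} ∪ {α,β,ζ}
  {β,γ,δ,ε}  = {β,ε} ∪ {γ,δ,ε}
  {α,β,γ,δ,ε}  = {γ,δ,ε} ∪ {α,β}
  {α,β,γ,δ,ζ}  = {α,β} ∪ {α,γ,δ,ζ}
  {β,γ,δ,ε,ζ}  = {β,ε} ∪ {γ,δ,ε,ζ}
  (now 16)
Iteration 3 (6 new):
  {α}  = {β,γ,δ,ε,ζ}ᶜ
  {ε}  = {α,β,γ,δ,ζ}ᶜ
  {ζ}  = {α,β,γ,δ,ε}ᶜ
  {α,ζ}  = {β,γ,δ,ε}ᶜ
  {γ,δ}  = {α,β,ε,ζ}ᶜ
  {γ,δ,ζ}  = {α,β,ε}ᶜ
  (now 22)
Iteration 4: +10 →
  {α,ε}  = {ε} ∪ {α}
  {β,ζ}  = {β} ∪ {ζ}
  {ε,ζ}  = {ζ} ∪ {ε}
  {α,γ,δ}  = {γ,δ} ∪ {α}
  {α,ε,ζ}  = {α,ζ} ∪ {ε}
  {β,γ,δ}  = {γ,δ} ∪ {β}
  {β,ε,ζ}  = {β,ε} ∪ {ζ}
  {α,β,γ,δ}  = {γ,δ} ∪ {α,β}
  {α,γ,δ,ε}  = {γ,δ,ε} ∪ {α}
  {β,γ,δ,ζ}  = {β} ∪ {γ,δ,ζ}
  (now 32)
Iteration 5: closed — nothing new.

|σ(𝒞)| = 32.  σ(𝒞) = { {}, {α}, {β}, {ε}, {ζ}, {α,β}, {α,ε}, {α,ζ}, {β,ε}, {β,ζ}, {γ,δ}, {ε,ζ}, {α,β,ε}, {α,β,ζ}, {α,γ,δ}, {α,ε,ζ}, {β,γ,δ}, {β,ε,ζ}, {γ,δ,ε}, {γ,δ,ζ}, {α,β,γ,δ}, {α,β,ε,ζ}, {α,γ,δ,ε}, {α,γ,δ,ζ}, {β,γ,δ,ε}, {β,γ,δ,ζ}, {γ,δ,ε,ζ}, {α,β,γ,δ,ε}, {α,β,γ,δ,ζ}, {α,γ,δ,ε,ζ}, {β,γ,δ,ε,ζ}, Ω }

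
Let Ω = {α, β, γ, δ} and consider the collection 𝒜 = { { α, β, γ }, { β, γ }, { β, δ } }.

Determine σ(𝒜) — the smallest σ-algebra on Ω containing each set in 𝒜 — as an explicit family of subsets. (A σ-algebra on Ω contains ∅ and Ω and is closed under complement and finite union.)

Initial family (5 sets): { {  }, { β, γ }, { β, δ }, { α, β, γ }, Ω }.
Round 1 adds 4:
  { δ }  = ᶜ of { α, β, γ }
  { α, γ }  = ᶜ of { β, δ }
  { α, δ }  = ᶜ of { β, γ }
  { β, γ, δ }  = { β, γ } ∪ { β, δ }
Round 2 (3 new):
  { α }  = ᶜ of { β, γ, δ }
  { α, β, δ }  = { α, δ } ∪ { β, δ }
  { α, γ, δ }  = { α, δ } ∪ { α, γ }
Round 3. New:
  { β }  = ᶜ of { α, γ, δ }
  { γ }  = ᶜ of { α, β, δ }
Round 4 (2 new):
  { α, β }  = { β } ∪ { α }
  { γ, δ }  = { γ } ∪ { δ }
Round 5: closed — nothing new.

Hence σ(𝒜) has 16 members: { {  }, { α }, { β }, { γ }, { δ }, { α, β }, { α, γ }, { α, δ }, { β, γ }, { β, δ }, { γ, δ }, { α, β, γ }, { α, β, δ }, { α, γ, δ }, { β, γ, δ }, Ω }.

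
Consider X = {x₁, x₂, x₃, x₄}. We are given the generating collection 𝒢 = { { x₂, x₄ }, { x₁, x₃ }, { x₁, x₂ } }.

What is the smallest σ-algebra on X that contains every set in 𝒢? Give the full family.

|σ(𝒢)| = 16.  σ(𝒢) = { {  }, { x₁ }, { x₂ }, { x₃ }, { x₄ }, { x₁, x₂ }, { x₁, x₃ }, { x₁, x₄ }, { x₂, x₃ }, { x₂, x₄ }, { x₃, x₄ }, { x₁, x₂, x₃ }, { x₁, x₂, x₄ }, { x₁, x₃, x₄ }, { x₂, x₃, x₄ }, X }

Trace:
Seed the family with 𝒢 together with ∅ and X: { {  }, { x₁, x₂ }, { x₁, x₃ }, { x₂, x₄ }, X }.
Round 1 adds 3:
  { x₃, x₄ }  = complement { x₁, x₂ }
  { x₁, x₂, x₃ }  = { x₁, x₂ } ∪ { x₁, x₃ }
  { x₁, x₂, x₄ }  = { x₁, x₂ } ∪ { x₂, x₄ }
  (now 8)
Round 2 (4 new):
  { x₃ }  = complement { x₁, x₂, x₄ }
  { x₄ }  = complement { x₁, x₂, x₃ }
  { x₁, x₃, x₄ }  = { x₃, x₄ } ∪ { x₁, x₃ }
  { x₂, x₃, x₄ }  = { x₃, x₄ } ∪ { x₂, x₄ }
  (now 12)
Round 3. New:
  { x₁ }  = complement { x₂, x₃, x₄ }
  { x₂ }  = complement { x₁, x₃, x₄ }
  (now 14)
Round 4 adds 2:
  { x₁, x₄ }  = { x₄ } ∪ { x₁ }
  { x₂, x₃ }  = { x₃ } ∪ { x₂ }
  (now 16)
Round 5 adds nothing — fixpoint reached.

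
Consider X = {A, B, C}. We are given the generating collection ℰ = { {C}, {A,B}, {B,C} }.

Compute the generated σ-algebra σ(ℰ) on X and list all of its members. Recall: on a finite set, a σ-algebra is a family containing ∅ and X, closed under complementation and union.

Begin from { {}, {C}, {A,B}, {B,C}, X } (that is, ℰ plus ∅ and X).
Pass 1: +1 →
  {A}  = X∖{B,C}
  (now 6)
Pass 2: 1 new —
  {A,C}  = {C} ∪ {A}
  (now 7)
Pass 3: 1 new —
  {B}  = X∖{A,C}
  (now 8)
Pass 4: closed — nothing new.

σ(ℰ) = { {}, {A}, {B}, {C}, {A,B}, {A,C}, {B,C}, X }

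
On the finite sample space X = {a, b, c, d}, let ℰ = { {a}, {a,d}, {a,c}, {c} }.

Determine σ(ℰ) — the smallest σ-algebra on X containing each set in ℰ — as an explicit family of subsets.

Begin from { {}, {a}, {c}, {a,c}, {a,d}, X } (that is, ℰ plus ∅ and X).
Step 1 (5 new):
  {b,c}  = complement {a,d}
  {b,d}  = complement {a,c}
  {a,b,d}  = complement {c}
  {a,c,d}  = {c} ∪ {a,d}
  {b,c,d}  = complement {a}
  — 11 sets.
Step 2. New:
  {b}  = complement {a,c,d}
  {a,b,c}  = {b,c} ∪ {a,c}
  — 13 sets.
Step 3 adds 2:
  {d}  = complement {a,b,c}
  {a,b}  = {b} ∪ {a}
  — 15 sets.
Step 4 adds 1:
  {c,d}  = complement {a,b}
  — 16 sets.
Step 5 adds nothing — fixpoint reached.

σ(ℰ) = { {}, {a}, {b}, {c}, {d}, {a,b}, {a,c}, {a,d}, {b,c}, {b,d}, {c,d}, {a,b,c}, {a,b,d}, {a,c,d}, {b,c,d}, X }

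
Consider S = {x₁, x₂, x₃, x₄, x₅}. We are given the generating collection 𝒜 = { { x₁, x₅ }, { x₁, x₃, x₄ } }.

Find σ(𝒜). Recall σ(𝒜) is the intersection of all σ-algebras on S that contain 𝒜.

σ(𝒜) (16 sets): { {  }, { x₁ }, { x₂ }, { x₅ }, { x₁, x₂ }, { x₁, x₅ }, { x₂, x₅ }, { x₃, x₄ }, { x₁, x₂, x₅ }, { x₁, x₃, x₄ }, { x₂, x₃, x₄ }, { x₃, x₄, x₅ }, { x₁, x₂, x₃, x₄ }, { x₁, x₃, x₄, x₅ }, { x₂, x₃, x₄, x₅ }, S }

Derivation:
Initial family (4 sets): { {  }, { x₁, x₅ }, { x₁, x₃, x₄ }, S }.
Round 1: +3 →
  { x₂, x₅ }  = ᶜ of { x₁, x₃, x₄ }
  { x₂, x₃, x₄ }  = ᶜ of { x₁, x₅ }
  { x₁, x₃, x₄, x₅ }  = { x₁, x₃, x₄ } ∪ { x₁, x₅ }
  |family| = 7
Round 2: +4 →
  { x₂ }  = ᶜ of { x₁, x₃, x₄, x₅ }
  { x₁, x₂, x₅ }  = { x₂, x₅ } ∪ { x₁, x₅ }
  { x₁, x₂, x₃, x₄ }  = { x₁, x₃, x₄ } ∪ { x₂, x₃, x₄ }
  { x₂, x₃, x₄, x₅ }  = { x₂, x₅ } ∪ { x₂, x₃, x₄ }
  |family| = 11
Round 3 (3 new):
  { x₁ }  = ᶜ of { x₂, x₃, x₄, x₅ }
  { x₅ }  = ᶜ of { x₁, x₂, x₃, x₄ }
  { x₃, x₄ }  = ᶜ of { x₁, x₂, x₅ }
  |family| = 14
Round 4: +2 →
  { x₁, x₂ }  = { x₂ } ∪ { x₁ }
  { x₃, x₄, x₅ }  = { x₃, x₄ } ∪ { x₅ }
  |family| = 16
Round 5 adds nothing — fixpoint reached.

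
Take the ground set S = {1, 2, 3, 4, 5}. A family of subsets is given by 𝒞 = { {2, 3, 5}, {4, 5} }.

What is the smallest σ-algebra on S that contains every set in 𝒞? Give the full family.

|σ(𝒞)| = 16.  σ(𝒞) = { {}, {1}, {4}, {5}, {1, 4}, {1, 5}, {2, 3}, {4, 5}, {1, 2, 3}, {1, 4, 5}, {2, 3, 4}, {2, 3, 5}, {1, 2, 3, 4}, {1, 2, 3, 5}, {2, 3, 4, 5}, S }

Working:
Initial family (4 sets): { {}, {4, 5}, {2, 3, 5}, S }.
Iteration 1: 3 new —
  {1, 4}  = {2, 3, 5}ᶜ
  {1, 2, 3}  = {4, 5}ᶜ
  {2, 3, 4, 5}  = {4, 5} ∪ {2, 3, 5}
  [7 total]
Iteration 2. New:
  {1}  = {2, 3, 4, 5}ᶜ
  {1, 4, 5}  = {4, 5} ∪ {1, 4}
  {1, 2, 3, 4}  = {1, 2, 3} ∪ {1, 4}
  {1, 2, 3, 5}  = {2, 3, 5} ∪ {1, 2, 3}
  [11 total]
Iteration 3. New:
  {4}  = {1, 2, 3, 5}ᶜ
  {5}  = {1, 2, 3, 4}ᶜ
  {2, 3}  = {1, 4, 5}ᶜ
  [14 total]
Iteration 4: 2 new —
  {1, 5}  = {5} ∪ {1}
  {2, 3, 4}  = {2, 3} ∪ {4}
  [16 total]
Iteration 5: stable.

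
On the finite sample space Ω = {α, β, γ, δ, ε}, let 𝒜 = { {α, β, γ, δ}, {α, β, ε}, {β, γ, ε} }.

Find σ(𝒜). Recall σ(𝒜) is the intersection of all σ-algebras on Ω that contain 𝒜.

σ(𝒜) (32 sets): { ∅, {α}, {β}, {γ}, {δ}, {ε}, {α, β}, {α, γ}, {α, δ}, {α, ε}, {β, γ}, {β, δ}, {β, ε}, {γ, δ}, {γ, ε}, {δ, ε}, {α, β, γ}, {α, β, δ}, {α, β, ε}, {α, γ, δ}, {α, γ, ε}, {α, δ, ε}, {β, γ, δ}, {β, γ, ε}, {β, δ, ε}, {γ, δ, ε}, {α, β, γ, δ}, {α, β, γ, ε}, {α, β, δ, ε}, {α, γ, δ, ε}, {β, γ, δ, ε}, Ω }

Trace:
Take S₀ = 𝒜 ∪ {∅, Ω} = { ∅, {α, β, ε}, {β, γ, ε}, {α, β, γ, δ}, Ω }.
Pass 1 adds 4:
  {ε}  = {α, β, γ, δ}ᶜ
  {α, δ}  = {β, γ, ε}ᶜ
  {γ, δ}  = {α, β, ε}ᶜ
  {α, β, γ, ε}  = {α, β, ε} ∪ {β, γ, ε}
  (now 9)
Pass 2 (6 new):
  {δ}  = {α, β, γ, ε}ᶜ
  {α, γ, δ}  = {γ, δ} ∪ {α, δ}
  {α, δ, ε}  = {ε} ∪ {α, δ}
  {γ, δ, ε}  = {γ, δ} ∪ {ε}
  {α, β, δ, ε}  = {α, β, ε} ∪ {α, δ}
  {β, γ, δ, ε}  = {γ, δ} ∪ {β, γ, ε}
  (now 15)
Pass 3. New:
  {α}  = {β, γ, δ, ε}ᶜ
  {γ}  = {α, β, δ, ε}ᶜ
  {α, β}  = {γ, δ, ε}ᶜ
  {β, γ}  = {α, δ, ε}ᶜ
  {β, ε}  = {α, γ, δ}ᶜ
  {δ, ε}  = {δ} ∪ {ε}
  {α, γ, δ, ε}  = {α, δ, ε} ∪ {γ, δ, ε}
  (now 22)
Pass 4 adds 8:
  {β}  = {α, γ, δ, ε}ᶜ
  {α, γ}  = {γ} ∪ {α}
  {α, ε}  = {ε} ∪ {α}
  {γ, ε}  = {ε} ∪ {γ}
  {α, β, γ}  = {δ, ε}ᶜ
  {α, β, δ}  = {α, δ} ∪ {α, β}
  {β, γ, δ}  = {γ, δ} ∪ {β, γ}
  {β, δ, ε}  = {β, ε} ∪ {δ, ε}
  (now 30)
Pass 5: 2 new —
  {β, δ}  = {β} ∪ {δ}
  {α, γ, ε}  = {ε} ∪ {α, γ}
  (now 32)
Pass 6: stable.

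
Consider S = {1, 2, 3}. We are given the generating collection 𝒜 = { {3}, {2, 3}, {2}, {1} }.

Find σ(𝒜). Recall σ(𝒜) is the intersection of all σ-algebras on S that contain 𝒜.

σ(𝒜) (8 sets): { ∅, {1}, {2}, {3}, {1, 2}, {1, 3}, {2, 3}, S }

Trace:
Start: 𝒜 ∪ {∅, S} = { ∅, {1}, {2}, {3}, {2, 3}, S }.
Step 1 adds 2:
  {1, 2}  = S∖{3}
  {1, 3}  = S∖{2}
  |family| = 8
After Step 2 the family is unchanged; done.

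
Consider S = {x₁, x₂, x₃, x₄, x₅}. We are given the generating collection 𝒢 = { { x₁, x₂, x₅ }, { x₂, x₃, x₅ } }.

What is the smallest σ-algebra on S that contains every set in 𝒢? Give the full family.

Take S₀ = 𝒢 ∪ {∅, S} = { ∅, { x₁, x₂, x₅ }, { x₂, x₃, x₅ }, S }.
Iteration 1. New:
  { x₁, x₄ }  = ᶜ of { x₂, x₃, x₅ }
  { x₃, x₄ }  = ᶜ of { x₁, x₂, x₅ }
  { x₁, x₂, x₃, x₅ }  = { x₁, x₂, x₅ } ∪ { x₂, x₃, x₅ }
  — 7 sets.
Iteration 2: 4 new —
  { x₄ }  = ᶜ of { x₁, x₂, x₃, x₅ }
  { x₁, x₃, x₄ }  = { x₃, x₄ } ∪ { x₁, x₄ }
  { x₁, x₂, x₄, x₅ }  = { x₁, x₂, x₅ } ∪ { x₁, x₄ }
  { x₂, x₃, x₄, x₅ }  = { x₃, x₄ } ∪ { x₂, x₃, x₅ }
  — 11 sets.
Iteration 3 (3 new):
  { x₁ }  = ᶜ of { x₂, x₃, x₄, x₅ }
  { x₃ }  = ᶜ of { x₁, x₂, x₄, x₅ }
  { x₂, x₅ }  = ᶜ of { x₁, x₃, x₄ }
  — 14 sets.
Iteration 4. New:
  { x₁, x₃ }  = { x₃ } ∪ { x₁ }
  { x₂, x₄, x₅ }  = { x₂, x₅ } ∪ { x₄ }
  — 16 sets.
Iteration 5: closed — nothing new.

|σ(𝒢)| = 16.  σ(𝒢) = { ∅, { x₁ }, { x₃ }, { x₄ }, { x₁, x₃ }, { x₁, x₄ }, { x₂, x₅ }, { x₃, x₄ }, { x₁, x₂, x₅ }, { x₁, x₃, x₄ }, { x₂, x₃, x₅ }, { x₂, x₄, x₅ }, { x₁, x₂, x₃, x₅ }, { x₁, x₂, x₄, x₅ }, { x₂, x₃, x₄, x₅ }, S }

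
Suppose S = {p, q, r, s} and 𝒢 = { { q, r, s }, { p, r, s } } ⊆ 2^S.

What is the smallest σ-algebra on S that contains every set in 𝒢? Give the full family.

Begin from { {}, { p, r, s }, { q, r, s }, S } (that is, 𝒢 plus ∅ and S).
Round 1: 2 new —
  { p }  = { q, r, s }ᶜ
  { q }  = { p, r, s }ᶜ
  (now 6)
Round 2: 1 new —
  { p, q }  = { q } ∪ { p }
  (now 7)
Round 3: +1 →
  { r, s }  = { p, q }ᶜ
  (now 8)
Round 4: already closed under ᶜ and ∪.

Hence σ(𝒢) has 8 members: { {}, { p }, { q }, { p, q }, { r, s }, { p, r, s }, { q, r, s }, S }.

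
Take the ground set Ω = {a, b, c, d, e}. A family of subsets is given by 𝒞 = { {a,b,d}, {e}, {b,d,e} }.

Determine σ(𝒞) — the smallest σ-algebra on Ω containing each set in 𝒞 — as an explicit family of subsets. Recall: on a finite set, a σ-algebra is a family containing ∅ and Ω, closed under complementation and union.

Take S₀ = 𝒞 ∪ {∅, Ω} = { {}, {e}, {a,b,d}, {b,d,e}, Ω }.
Pass 1 adds 4:
  {a,c}  = ᶜ of {b,d,e}
  {c,e}  = ᶜ of {a,b,d}
  {a,b,c,d}  = ᶜ of {e}
  {a,b,d,e}  = {a,b,d} ∪ {b,d,e}
  |family| = 9
Pass 2. New:
  {c}  = ᶜ of {a,b,d,e}
  {a,c,e}  = {e} ∪ {a,c}
  {b,c,d,e}  = {c,e} ∪ {b,d,e}
  |family| = 12
Pass 3. New:
  {a}  = ᶜ of {b,c,d,e}
  {b,d}  = ᶜ of {a,c,e}
  |family| = 14
Pass 4: 2 new —
  {a,e}  = {e} ∪ {a}
  {b,c,d}  = {c} ∪ {b,d}
  |family| = 16
Pass 5: closed — nothing new.

Hence σ(𝒞) has 16 members: { {}, {a}, {c}, {e}, {a,c}, {a,e}, {b,d}, {c,e}, {a,b,d}, {a,c,e}, {b,c,d}, {b,d,e}, {a,b,c,d}, {a,b,d,e}, {b,c,d,e}, Ω }.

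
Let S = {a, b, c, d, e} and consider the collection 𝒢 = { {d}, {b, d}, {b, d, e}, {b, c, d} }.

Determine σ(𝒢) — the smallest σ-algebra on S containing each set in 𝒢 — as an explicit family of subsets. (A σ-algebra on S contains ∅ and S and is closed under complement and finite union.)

Begin from { ∅, {d}, {b, d}, {b, c, d}, {b, d, e}, S } (that is, 𝒢 plus ∅ and S).
Step 1: +5 →
  {a, c}  = ᶜ of {b, d, e}
  {a, e}  = ᶜ of {b, c, d}
  {a, c, e}  = ᶜ of {b, d}
  {a, b, c, e}  = ᶜ of {d}
  {b, c, d, e}  = {b, c, d} ∪ {b, d, e}
  [11 total]
Step 2 (6 new):
  {a}  = ᶜ of {b, c, d, e}
  {a, c, d}  = {a, c} ∪ {d}
  {a, d, e}  = {a, e} ∪ {d}
  {a, b, c, d}  = {b, c, d} ∪ {a, c}
  {a, b, d, e}  = {a, e} ∪ {b, d}
  {a, c, d, e}  = {a, c, e} ∪ {d}
  [17 total]
Step 3 adds 7:
  {b}  = ᶜ of {a, c, d, e}
  {c}  = ᶜ of {a, b, d, e}
  {e}  = ᶜ of {a, b, c, d}
  {a, d}  = {d} ∪ {a}
  {b, c}  = ᶜ of {a, d, e}
  {b, e}  = ᶜ of {a, c, d}
  {a, b, d}  = {b, d} ∪ {a}
  [24 total]
Step 4 (7 new):
  {a, b}  = {b} ∪ {a}
  {c, d}  = {c} ∪ {d}
  {c, e}  = ᶜ of {a, b, d}
  {d, e}  = {e} ∪ {d}
  {a, b, c}  = {b} ∪ {a, c}
  {a, b, e}  = {b, e} ∪ {a, e}
  {b, c, e}  = ᶜ of {a, d}
  [31 total]
Step 5. New:
  {c, d, e}  = ᶜ of {a, b}
  [32 total]
Step 6: stable.

|σ(𝒢)| = 32.  σ(𝒢) = { ∅, {a}, {b}, {c}, {d}, {e}, {a, b}, {a, c}, {a, d}, {a, e}, {b, c}, {b, d}, {b, e}, {c, d}, {c, e}, {d, e}, {a, b, c}, {a, b, d}, {a, b, e}, {a, c, d}, {a, c, e}, {a, d, e}, {b, c, d}, {b, c, e}, {b, d, e}, {c, d, e}, {a, b, c, d}, {a, b, c, e}, {a, b, d, e}, {a, c, d, e}, {b, c, d, e}, S }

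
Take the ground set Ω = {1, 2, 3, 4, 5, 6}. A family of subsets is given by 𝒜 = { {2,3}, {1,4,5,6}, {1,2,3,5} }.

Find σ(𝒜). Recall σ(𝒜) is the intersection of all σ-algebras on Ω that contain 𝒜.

|σ(𝒜)| = 8.  σ(𝒜) = { ∅, {1,5}, {2,3}, {4,6}, {1,2,3,5}, {1,4,5,6}, {2,3,4,6}, Ω }

Check:
Take S₀ = 𝒜 ∪ {∅, Ω} = { ∅, {2,3}, {1,2,3,5}, {1,4,5,6}, Ω }.
Step 1 (1 new):
  {4,6}  = {1,2,3,5}ᶜ
  — 6 sets.
Step 2: 1 new —
  {2,3,4,6}  = {4,6} ∪ {2,3}
  — 7 sets.
Step 3 (1 new):
  {1,5}  = {2,3,4,6}ᶜ
  — 8 sets.
Step 4: already closed under ᶜ and ∪.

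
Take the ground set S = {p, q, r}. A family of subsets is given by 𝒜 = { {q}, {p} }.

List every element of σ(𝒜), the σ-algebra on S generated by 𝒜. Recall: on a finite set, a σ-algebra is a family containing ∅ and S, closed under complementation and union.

|σ(𝒜)| = 8.  σ(𝒜) = { {}, {p}, {q}, {r}, {p,q}, {p,r}, {q,r}, S }

Working:
Take S₀ = 𝒜 ∪ {∅, S} = { {}, {p}, {q}, S }.
Step 1 (3 new):
  {p,q}  = {q} ∪ {p}
  {p,r}  = S∖{q}
  {q,r}  = S∖{p}
  (now 7)
Step 2 adds 1:
  {r}  = S∖{p,q}
  (now 8)
Step 3 adds nothing — fixpoint reached.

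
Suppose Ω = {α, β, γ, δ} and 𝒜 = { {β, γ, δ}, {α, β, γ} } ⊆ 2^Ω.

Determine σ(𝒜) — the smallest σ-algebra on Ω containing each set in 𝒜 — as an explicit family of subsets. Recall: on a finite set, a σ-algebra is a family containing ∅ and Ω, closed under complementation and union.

σ(𝒜) = { {}, {α}, {δ}, {α, δ}, {β, γ}, {α, β, γ}, {β, γ, δ}, Ω }

Working:
Initial family (4 sets): { {}, {α, β, γ}, {β, γ, δ}, Ω }.
Round 1: +2 →
  {α}  = ᶜ of {β, γ, δ}
  {δ}  = ᶜ of {α, β, γ}
  |family| = 6
Round 2. New:
  {α, δ}  = {δ} ∪ {α}
  |family| = 7
Round 3 adds 1:
  {β, γ}  = ᶜ of {α, δ}
  |family| = 8
Round 4 adds nothing — fixpoint reached.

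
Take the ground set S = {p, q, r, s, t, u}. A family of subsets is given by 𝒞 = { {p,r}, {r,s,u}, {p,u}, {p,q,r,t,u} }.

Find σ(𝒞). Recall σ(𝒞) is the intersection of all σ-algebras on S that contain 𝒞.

Initial family (6 sets): { {}, {p,r}, {p,u}, {r,s,u}, {p,q,r,t,u}, S }.
Pass 1: +6 →
  {s}  = S∖{p,q,r,t,u}
  {p,q,t}  = S∖{r,s,u}
  {p,r,u}  = {p,r} ∪ {p,u}
  {p,r,s,u}  = {p,r} ∪ {r,s,u}
  {q,r,s,t}  = S∖{p,u}
  {q,s,t,u}  = S∖{p,r}
  — 12 sets.
Pass 2 (10 new):
  {q,t}  = S∖{p,r,s,u}
  {p,r,s}  = {p,r} ∪ {s}
  {p,s,u}  = {p,u} ∪ {s}
  {q,s,t}  = S∖{p,r,u}
  {p,q,r,t}  = {p,q,t} ∪ {p,r}
  {p,q,s,t}  = {p,q,t} ∪ {s}
  {p,q,t,u}  = {p,u} ∪ {p,q,t}
  {p,q,r,s,t}  = {q,r,s,t} ∪ {p,q,t}
  {p,q,s,t,u}  = {p,u} ∪ {q,s,t,u}
  {q,r,s,t,u}  = {q,r,s,t} ∪ {q,s,t,u}
  — 22 sets.
Pass 3 adds 8:
  {p}  = S∖{q,r,s,t,u}
  {r}  = S∖{p,q,s,t,u}
  {u}  = S∖{p,q,r,s,t}
  {r,s}  = S∖{p,q,t,u}
  {r,u}  = S∖{p,q,s,t}
  {s,u}  = S∖{p,q,r,t}
  {q,r,t}  = S∖{p,s,u}
  {q,t,u}  = S∖{p,r,s}
  — 30 sets.
Pass 4 adds 2:
  {p,s}  = {p} ∪ {s}
  {q,r,t,u}  = {q,t} ∪ {r,u}
  — 32 sets.
After Pass 5 the family is unchanged; done.

|σ(𝒞)| = 32.  σ(𝒞) = { {}, {p}, {r}, {s}, {u}, {p,r}, {p,s}, {p,u}, {q,t}, {r,s}, {r,u}, {s,u}, {p,q,t}, {p,r,s}, {p,r,u}, {p,s,u}, {q,r,t}, {q,s,t}, {q,t,u}, {r,s,u}, {p,q,r,t}, {p,q,s,t}, {p,q,t,u}, {p,r,s,u}, {q,r,s,t}, {q,r,t,u}, {q,s,t,u}, {p,q,r,s,t}, {p,q,r,t,u}, {p,q,s,t,u}, {q,r,s,t,u}, S }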